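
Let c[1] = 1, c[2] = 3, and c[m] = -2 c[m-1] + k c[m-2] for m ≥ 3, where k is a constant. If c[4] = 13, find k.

c[3] = -6 + k
c[4] = 12 + k
So 12 + k = 13, giving k = 1.

1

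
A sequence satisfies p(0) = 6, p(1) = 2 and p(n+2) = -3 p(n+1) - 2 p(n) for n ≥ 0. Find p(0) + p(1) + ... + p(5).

168

p(2) = -3·2 - 2·6 = -18
p(3) = -3·(-18) - 2·2 = 50
p(4) = -3·50 - 2·(-18) = -114
p(5) = -3·(-114) - 2·50 = 242
Sum = 6 + 2 + (-18) + 50 + (-114) + 242 = 168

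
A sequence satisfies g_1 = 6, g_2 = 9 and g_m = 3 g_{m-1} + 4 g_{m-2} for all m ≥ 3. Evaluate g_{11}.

g_3 = 3·9 + 4·6 = 51
g_4 = 3·51 + 4·9 = 189
g_5 = 3·189 + 4·51 = 771
g_6 = 3·771 + 4·189 = 3069
g_7 = 3·3069 + 4·771 = 12291
g_8 = 3·12291 + 4·3069 = 49149
g_9 = 3·49149 + 4·12291 = 196611
g_{10} = 3·196611 + 4·49149 = 786429
g_{11} = 3·786429 + 4·196611 = 3145731

3145731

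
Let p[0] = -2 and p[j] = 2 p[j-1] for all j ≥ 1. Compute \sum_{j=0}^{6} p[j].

-254

p[1] = 2*(-2) = -4
p[2] = 2*(-4) = -8
p[3] = 2*(-8) = -16
p[4] = 2*(-16) = -32
p[5] = 2*(-32) = -64
p[6] = 2*(-64) = -128
Sum = (-2) + (-4) + (-8) + (-16) + (-32) + (-64) + (-128) = -254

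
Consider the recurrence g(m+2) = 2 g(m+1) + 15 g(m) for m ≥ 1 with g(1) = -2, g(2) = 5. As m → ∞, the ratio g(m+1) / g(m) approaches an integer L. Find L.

5

The characteristic equation is r^2 - 2r - 15 = 0, which factors as (r - 5)(r + 3) = 0.
So the roots are 5 and -3. Since |5| > |-3| and the coefficient of 5^m is non-zero, the ratio tends to 5.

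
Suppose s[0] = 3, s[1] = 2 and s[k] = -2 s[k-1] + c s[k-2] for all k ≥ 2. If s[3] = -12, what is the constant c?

5

s[2] = -4 + 3c
s[3] = 8 - 4c
So 8 - 4c = -12, giving c = 5.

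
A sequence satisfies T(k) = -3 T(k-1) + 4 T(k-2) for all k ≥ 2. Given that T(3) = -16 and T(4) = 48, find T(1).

Rearranging, T(k-2) = (T(k) + 3 T(k-1)) / 4.
T(2) = (48 + 3·(-16)) / 4 = 0/4 = 0
T(1) = (-16 + 3·0) / 4 = -16/4 = -4

-4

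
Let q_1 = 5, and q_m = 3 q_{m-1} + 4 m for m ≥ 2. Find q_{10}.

q_2 = 3*5 + 8 = 23
q_3 = 3*23 + 12 = 81
q_4 = 3*81 + 16 = 259
q_5 = 3*259 + 20 = 797
q_6 = 3*797 + 24 = 2415
q_7 = 3*2415 + 28 = 7273
q_8 = 3*7273 + 32 = 21851
q_9 = 3*21851 + 36 = 65589
q_{10} = 3*65589 + 40 = 196807

196807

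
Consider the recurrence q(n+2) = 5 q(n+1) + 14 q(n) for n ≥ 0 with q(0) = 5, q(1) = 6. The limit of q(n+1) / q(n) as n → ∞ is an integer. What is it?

The characteristic equation is r^2 - 5r - 14 = 0, which factors as (r - 7)(r + 2) = 0.
So the roots are 7 and -2. Since |7| > |-2| and the coefficient of 7^n is non-zero, the ratio tends to 7.

7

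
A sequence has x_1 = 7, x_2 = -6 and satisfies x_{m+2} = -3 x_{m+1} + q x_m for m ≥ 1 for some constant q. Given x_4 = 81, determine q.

x_3 = 18 + 7q
x_4 = -54 - 27q
So -54 - 27q = 81, giving q = -5.

-5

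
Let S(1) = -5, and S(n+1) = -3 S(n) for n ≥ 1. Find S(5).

-405

S(2) = -3*(-5) = 15
S(3) = -3*15 = -45
S(4) = -3*(-45) = 135
S(5) = -3*135 = -405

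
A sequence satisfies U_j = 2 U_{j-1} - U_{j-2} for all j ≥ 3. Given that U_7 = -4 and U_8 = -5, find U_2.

Rearranging, U_{j-2} = -(U_j - 2 U_{j-1}).
U_6 = -(-5 - 2*(-4)) = -3
U_5 = -(-4 - 2*(-3)) = -2
U_4 = -(-3 - 2*(-2)) = -1
U_3 = -(-2 - 2*(-1)) = 0
U_2 = -(-1 - 2*0) = 1

1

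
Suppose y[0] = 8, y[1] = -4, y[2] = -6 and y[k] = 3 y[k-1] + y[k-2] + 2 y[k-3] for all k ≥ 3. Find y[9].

y[3] = 3·(-6) + (-4) + 2·8 = -6
y[4] = 3·(-6) + (-6) + 2·(-4) = -32
y[5] = 3·(-32) + (-6) + 2·(-6) = -114
y[6] = 3·(-114) + (-32) + 2·(-6) = -386
y[7] = 3·(-386) + (-114) + 2·(-32) = -1336
y[8] = 3·(-1336) + (-386) + 2·(-114) = -4622
y[9] = 3·(-4622) + (-1336) + 2·(-386) = -15974

-15974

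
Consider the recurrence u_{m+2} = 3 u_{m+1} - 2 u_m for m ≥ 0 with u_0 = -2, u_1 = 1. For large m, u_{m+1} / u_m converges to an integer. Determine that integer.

2

The characteristic equation is r^2 - 3r + 2 = 0, which factors as (r - 2)(r - 1) = 0.
So the roots are 2 and 1. Since |2| > |1| and the coefficient of 2^m is non-zero, the ratio tends to 2.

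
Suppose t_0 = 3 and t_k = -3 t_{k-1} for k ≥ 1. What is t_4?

t_1 = -3(3) = -9
t_2 = -3(-9) = 27
t_3 = -3(27) = -81
t_4 = -3(-81) = 243

243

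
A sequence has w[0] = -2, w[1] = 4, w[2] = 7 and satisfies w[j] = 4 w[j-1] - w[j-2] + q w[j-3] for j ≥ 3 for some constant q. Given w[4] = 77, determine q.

3

w[3] = 24 - 2q
w[4] = 89 - 4q
So 89 - 4q = 77, giving q = 3.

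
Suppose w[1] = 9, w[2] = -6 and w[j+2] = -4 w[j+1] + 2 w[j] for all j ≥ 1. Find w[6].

w[3] = -4*(-6) + 2*9 = 42
w[4] = -4*42 + 2*(-6) = -180
w[5] = -4*(-180) + 2*42 = 804
w[6] = -4*804 + 2*(-180) = -3576

-3576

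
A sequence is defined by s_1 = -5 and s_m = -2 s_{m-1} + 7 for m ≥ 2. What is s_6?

237

s_2 = -2(-5) + 7 = 17
s_3 = -2(17) + 7 = -27
s_4 = -2(-27) + 7 = 61
s_5 = -2(61) + 7 = -115
s_6 = -2(-115) + 7 = 237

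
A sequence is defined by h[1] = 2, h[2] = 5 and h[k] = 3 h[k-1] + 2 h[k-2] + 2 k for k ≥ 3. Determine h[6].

h[3] = 3*5 + 2*2 + 6 = 25
h[4] = 3*25 + 2*5 + 8 = 93
h[5] = 3*93 + 2*25 + 10 = 339
h[6] = 3*339 + 2*93 + 12 = 1215

1215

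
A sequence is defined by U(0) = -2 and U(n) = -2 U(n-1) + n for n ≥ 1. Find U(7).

U(1) = -2*(-2) + 1 = 5
U(2) = -2*5 + 2 = -8
U(3) = -2*(-8) + 3 = 19
U(4) = -2*19 + 4 = -34
U(5) = -2*(-34) + 5 = 73
U(6) = -2*73 + 6 = -140
U(7) = -2*(-140) + 7 = 287

287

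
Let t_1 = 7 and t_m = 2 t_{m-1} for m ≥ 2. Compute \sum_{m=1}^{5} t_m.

t_2 = 2·7 = 14
t_3 = 2·14 = 28
t_4 = 2·28 = 56
t_5 = 2·56 = 112
Sum = 7 + 14 + 28 + 56 + 112 = 217

217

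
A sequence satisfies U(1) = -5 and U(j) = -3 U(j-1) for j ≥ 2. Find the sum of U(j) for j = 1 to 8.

8200

U(2) = -3(-5) = 15
U(3) = -3(15) = -45
U(4) = -3(-45) = 135
U(5) = -3(135) = -405
U(6) = -3(-405) = 1215
U(7) = -3(1215) = -3645
U(8) = -3(-3645) = 10935
Sum = (-5) + 15 + (-45) + 135 + (-405) + 1215 + (-3645) + 10935 = 8200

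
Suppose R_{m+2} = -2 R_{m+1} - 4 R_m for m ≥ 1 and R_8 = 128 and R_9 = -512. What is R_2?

Rearranging, R_{m-2} = (R_m + 2 R_{m-1}) / -4.
R_7 = (-512 + 2(128)) / -4 = -256/-4 = 64
R_6 = (128 + 2(64)) / -4 = 256/-4 = -64
R_5 = (64 + 2(-64)) / -4 = -64/-4 = 16
R_4 = (-64 + 2(16)) / -4 = -32/-4 = 8
R_3 = (16 + 2(8)) / -4 = 32/-4 = -8
R_2 = (8 + 2(-8)) / -4 = -8/-4 = 2

2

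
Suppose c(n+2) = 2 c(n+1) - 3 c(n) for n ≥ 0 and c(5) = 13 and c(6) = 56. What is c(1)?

Rearranging, c(n-2) = (c(n) - 2 c(n-1)) / -3.
c(4) = (56 - 2*13) / -3 = 30/-3 = -10
c(3) = (13 - 2*(-10)) / -3 = 33/-3 = -11
c(2) = (-10 - 2*(-11)) / -3 = 12/-3 = -4
c(1) = (-11 - 2*(-4)) / -3 = -3/-3 = 1

1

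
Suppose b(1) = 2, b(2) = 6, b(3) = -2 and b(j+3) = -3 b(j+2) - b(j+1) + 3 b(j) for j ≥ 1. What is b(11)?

1726

b(4) = -3(-2) - 6 + 3(2) = 6
b(5) = -3(6) - (-2) + 3(6) = 2
b(6) = -3(2) - 6 + 3(-2) = -18
b(7) = -3(-18) - 2 + 3(6) = 70
b(8) = -3(70) - (-18) + 3(2) = -186
b(9) = -3(-186) - 70 + 3(-18) = 434
b(10) = -3(434) - (-186) + 3(70) = -906
b(11) = -3(-906) - 434 + 3(-186) = 1726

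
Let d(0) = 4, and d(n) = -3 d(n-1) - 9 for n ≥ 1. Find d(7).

d(1) = -3·4 - 9 = -21
d(2) = -3·(-21) - 9 = 54
d(3) = -3·54 - 9 = -171
d(4) = -3·(-171) - 9 = 504
d(5) = -3·504 - 9 = -1521
d(6) = -3·(-1521) - 9 = 4554
d(7) = -3·4554 - 9 = -13671

-13671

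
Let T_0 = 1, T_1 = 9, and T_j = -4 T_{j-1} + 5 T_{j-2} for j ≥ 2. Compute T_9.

2604169

T_2 = -4(9) + 5(1) = -31
T_3 = -4(-31) + 5(9) = 169
T_4 = -4(169) + 5(-31) = -831
T_5 = -4(-831) + 5(169) = 4169
T_6 = -4(4169) + 5(-831) = -20831
T_7 = -4(-20831) + 5(4169) = 104169
T_8 = -4(104169) + 5(-20831) = -520831
T_9 = -4(-520831) + 5(104169) = 2604169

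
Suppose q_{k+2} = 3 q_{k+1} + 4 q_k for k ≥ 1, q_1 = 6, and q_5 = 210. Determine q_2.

Let q_2 = z.
q_3 = 24 + 3z
q_4 = 72 + 13z
q_5 = 312 + 51z
So 312 + 51z = 210, giving z = -2.

-2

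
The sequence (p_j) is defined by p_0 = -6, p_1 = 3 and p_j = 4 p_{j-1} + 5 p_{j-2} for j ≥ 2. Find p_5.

-1557

p_2 = 4*3 + 5*(-6) = -18
p_3 = 4*(-18) + 5*3 = -57
p_4 = 4*(-57) + 5*(-18) = -318
p_5 = 4*(-318) + 5*(-57) = -1557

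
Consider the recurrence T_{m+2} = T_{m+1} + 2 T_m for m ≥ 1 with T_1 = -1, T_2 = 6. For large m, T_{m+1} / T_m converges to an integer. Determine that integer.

The characteristic equation is r^2 - r - 2 = 0, which factors as (r - 2)(r + 1) = 0.
So the roots are 2 and -1. Since |2| > |-1| and the coefficient of 2^m is non-zero, the ratio tends to 2.

2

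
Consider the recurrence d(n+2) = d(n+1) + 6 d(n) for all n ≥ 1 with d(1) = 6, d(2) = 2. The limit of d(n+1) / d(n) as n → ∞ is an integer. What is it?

The characteristic equation is r^2 - r - 6 = 0, which factors as (r - 3)(r + 2) = 0.
So the roots are 3 and -2. Since |3| > |-2| and the coefficient of 3^n is non-zero, the ratio tends to 3.

3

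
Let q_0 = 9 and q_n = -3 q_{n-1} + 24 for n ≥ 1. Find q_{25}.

The fixed point is 24/(1 + 3) = 6, so q_n - 6 = -3(q_{n-1} - 6).
Hence q_n = 3·(-3)^n + 6.
q_{25} = 3·(-3)^{25} + 6 = 3·-847288609443 + 6 = -2541865828323.

-2541865828323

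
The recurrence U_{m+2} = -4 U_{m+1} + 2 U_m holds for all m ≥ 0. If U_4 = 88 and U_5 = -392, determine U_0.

Rearranging, U_{m-2} = (U_m + 4 U_{m-1}) / 2.
U_3 = (-392 + 4·88) / 2 = -40/2 = -20
U_2 = (88 + 4·(-20)) / 2 = 8/2 = 4
U_1 = (-20 + 4·4) / 2 = -4/2 = -2
U_0 = (4 + 4·(-2)) / 2 = -4/2 = -2

-2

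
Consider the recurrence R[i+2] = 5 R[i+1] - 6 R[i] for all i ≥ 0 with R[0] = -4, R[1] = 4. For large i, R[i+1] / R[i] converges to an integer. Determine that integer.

The characteristic equation is r^2 - 5r + 6 = 0, which factors as (r - 3)(r - 2) = 0.
So the roots are 3 and 2. Since |3| > |2| and the coefficient of 3^i is non-zero, the ratio tends to 3.

3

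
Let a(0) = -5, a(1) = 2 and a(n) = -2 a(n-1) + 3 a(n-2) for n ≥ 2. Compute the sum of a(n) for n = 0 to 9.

a(2) = -2*2 + 3*(-5) = -19
a(3) = -2*(-19) + 3*2 = 44
a(4) = -2*44 + 3*(-19) = -145
a(5) = -2*(-145) + 3*44 = 422
a(6) = -2*422 + 3*(-145) = -1279
a(7) = -2*(-1279) + 3*422 = 3824
a(8) = -2*3824 + 3*(-1279) = -11485
a(9) = -2*(-11485) + 3*3824 = 34442
Sum = (-5) + 2 + (-19) + 44 + (-145) + 422 + (-1279) + 3824 + (-11485) + 34442 = 25801

25801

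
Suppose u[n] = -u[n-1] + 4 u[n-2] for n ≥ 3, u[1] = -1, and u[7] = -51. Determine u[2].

-1

Let u[2] = w.
u[3] = -4 - w
u[4] = 4 + 5w
u[5] = -20 - 9w
u[6] = 36 + 29w
u[7] = -116 - 65w
So -116 - 65w = -51, giving w = -1.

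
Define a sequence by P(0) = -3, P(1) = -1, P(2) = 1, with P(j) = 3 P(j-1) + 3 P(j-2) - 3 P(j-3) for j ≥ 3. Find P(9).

20655

P(3) = 3(1) + 3(-1) - 3(-3) = 9
P(4) = 3(9) + 3(1) - 3(-1) = 33
P(5) = 3(33) + 3(9) - 3(1) = 123
P(6) = 3(123) + 3(33) - 3(9) = 441
P(7) = 3(441) + 3(123) - 3(33) = 1593
P(8) = 3(1593) + 3(441) - 3(123) = 5733
P(9) = 3(5733) + 3(1593) - 3(441) = 20655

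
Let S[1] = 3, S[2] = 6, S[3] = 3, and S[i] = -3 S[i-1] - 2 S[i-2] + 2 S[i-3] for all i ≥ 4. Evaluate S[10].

S[4] = -3(3) - 2(6) + 2(3) = -15
S[5] = -3(-15) - 2(3) + 2(6) = 51
S[6] = -3(51) - 2(-15) + 2(3) = -117
S[7] = -3(-117) - 2(51) + 2(-15) = 219
S[8] = -3(219) - 2(-117) + 2(51) = -321
S[9] = -3(-321) - 2(219) + 2(-117) = 291
S[10] = -3(291) - 2(-321) + 2(219) = 207

207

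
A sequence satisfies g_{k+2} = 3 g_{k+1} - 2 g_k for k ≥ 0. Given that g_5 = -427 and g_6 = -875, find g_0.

Rearranging, g_{k-2} = (g_k - 3 g_{k-1}) / -2.
g_4 = (-875 - 3*(-427)) / -2 = 406/-2 = -203
g_3 = (-427 - 3*(-203)) / -2 = 182/-2 = -91
g_2 = (-203 - 3*(-91)) / -2 = 70/-2 = -35
g_1 = (-91 - 3*(-35)) / -2 = 14/-2 = -7
g_0 = (-35 - 3*(-7)) / -2 = -14/-2 = 7

7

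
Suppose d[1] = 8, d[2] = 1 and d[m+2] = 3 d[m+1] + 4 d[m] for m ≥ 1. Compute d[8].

29485

d[3] = 3·1 + 4·8 = 35
d[4] = 3·35 + 4·1 = 109
d[5] = 3·109 + 4·35 = 467
d[6] = 3·467 + 4·109 = 1837
d[7] = 3·1837 + 4·467 = 7379
d[8] = 3·7379 + 4·1837 = 29485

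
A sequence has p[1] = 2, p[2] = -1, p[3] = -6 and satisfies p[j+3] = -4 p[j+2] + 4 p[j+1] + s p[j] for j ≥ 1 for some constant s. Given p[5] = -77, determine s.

-3

p[4] = 20 + 2s
p[5] = -104 - 9s
So -104 - 9s = -77, giving s = -3.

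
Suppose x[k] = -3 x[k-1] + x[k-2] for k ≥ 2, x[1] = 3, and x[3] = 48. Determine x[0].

Let x[0] = v.
x[2] = -9 + v
x[3] = 30 - 3v
So 30 - 3v = 48, giving v = -6.

-6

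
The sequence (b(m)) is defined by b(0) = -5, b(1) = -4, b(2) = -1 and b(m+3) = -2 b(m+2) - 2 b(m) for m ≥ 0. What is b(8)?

b(3) = -2*(-1) - 2*(-5) = 12
b(4) = -2*12 - 2*(-4) = -16
b(5) = -2*(-16) - 2*(-1) = 34
b(6) = -2*34 - 2*12 = -92
b(7) = -2*(-92) - 2*(-16) = 216
b(8) = -2*216 - 2*34 = -500

-500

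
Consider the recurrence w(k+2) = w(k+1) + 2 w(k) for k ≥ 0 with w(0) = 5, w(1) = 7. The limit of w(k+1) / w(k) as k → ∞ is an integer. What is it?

The characteristic equation is r^2 - r - 2 = 0, which factors as (r - 2)(r + 1) = 0.
So the roots are 2 and -1. Since |2| > |-1| and the coefficient of 2^k is non-zero, the ratio tends to 2.

2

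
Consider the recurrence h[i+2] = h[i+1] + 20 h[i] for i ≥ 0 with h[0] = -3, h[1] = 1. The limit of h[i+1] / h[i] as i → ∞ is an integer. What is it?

The characteristic equation is r^2 - r - 20 = 0, which factors as (r - 5)(r + 4) = 0.
So the roots are 5 and -4. Since |5| > |-4| and the coefficient of 5^i is non-zero, the ratio tends to 5.

5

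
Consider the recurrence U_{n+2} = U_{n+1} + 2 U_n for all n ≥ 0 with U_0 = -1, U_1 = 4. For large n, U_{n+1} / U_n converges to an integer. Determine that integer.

2

The characteristic equation is r^2 - r - 2 = 0, which factors as (r - 2)(r + 1) = 0.
So the roots are 2 and -1. Since |2| > |-1| and the coefficient of 2^n is non-zero, the ratio tends to 2.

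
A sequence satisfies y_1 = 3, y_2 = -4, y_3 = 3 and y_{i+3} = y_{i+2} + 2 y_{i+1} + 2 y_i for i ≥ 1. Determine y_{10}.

y_4 = 3 + 2(-4) + 2(3) = 1
y_5 = 1 + 2(3) + 2(-4) = -1
y_6 = (-1) + 2(1) + 2(3) = 7
y_7 = 7 + 2(-1) + 2(1) = 7
y_8 = 7 + 2(7) + 2(-1) = 19
y_9 = 19 + 2(7) + 2(7) = 47
y_{10} = 47 + 2(19) + 2(7) = 99

99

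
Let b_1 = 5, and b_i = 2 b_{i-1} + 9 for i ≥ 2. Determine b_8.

1783

b_2 = 2*5 + 9 = 19
b_3 = 2*19 + 9 = 47
b_4 = 2*47 + 9 = 103
b_5 = 2*103 + 9 = 215
b_6 = 2*215 + 9 = 439
b_7 = 2*439 + 9 = 887
b_8 = 2*887 + 9 = 1783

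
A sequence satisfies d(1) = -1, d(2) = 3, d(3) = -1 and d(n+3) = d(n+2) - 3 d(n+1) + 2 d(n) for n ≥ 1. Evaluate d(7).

d(4) = (-1) - 3*3 + 2*(-1) = -12
d(5) = (-12) - 3*(-1) + 2*3 = -3
d(6) = (-3) - 3*(-12) + 2*(-1) = 31
d(7) = 31 - 3*(-3) + 2*(-12) = 16

16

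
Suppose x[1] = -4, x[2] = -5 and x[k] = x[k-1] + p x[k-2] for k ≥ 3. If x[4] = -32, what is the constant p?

x[3] = -5 - 4p
x[4] = -5 - 9p
So -5 - 9p = -32, giving p = 3.

3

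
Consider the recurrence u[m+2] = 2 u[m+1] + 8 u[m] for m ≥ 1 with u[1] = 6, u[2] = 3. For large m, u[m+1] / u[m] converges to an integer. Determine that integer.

4

The characteristic equation is r^2 - 2r - 8 = 0, which factors as (r - 4)(r + 2) = 0.
So the roots are 4 and -2. Since |4| > |-2| and the coefficient of 4^m is non-zero, the ratio tends to 4.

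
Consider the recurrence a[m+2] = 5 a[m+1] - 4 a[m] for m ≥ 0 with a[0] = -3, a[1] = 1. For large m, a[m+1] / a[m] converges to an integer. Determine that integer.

The characteristic equation is r^2 - 5r + 4 = 0, which factors as (r - 4)(r - 1) = 0.
So the roots are 4 and 1. Since |4| > |1| and the coefficient of 4^m is non-zero, the ratio tends to 4.

4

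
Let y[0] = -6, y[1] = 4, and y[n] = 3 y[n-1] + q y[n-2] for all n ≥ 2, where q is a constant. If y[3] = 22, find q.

1

y[2] = 12 - 6q
y[3] = 36 - 14q
So 36 - 14q = 22, giving q = 1.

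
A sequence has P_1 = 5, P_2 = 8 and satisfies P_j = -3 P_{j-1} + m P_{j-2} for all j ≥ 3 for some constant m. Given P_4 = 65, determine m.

P_3 = -24 + 5m
P_4 = 72 - 7m
So 72 - 7m = 65, giving m = 1.

1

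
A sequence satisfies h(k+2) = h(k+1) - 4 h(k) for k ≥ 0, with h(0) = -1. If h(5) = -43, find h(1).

-3

Let h(1) = y.
h(2) = 4 + y
h(3) = 4 - 3y
h(4) = -12 - 7y
h(5) = -28 + 5y
So -28 + 5y = -43, giving y = -3.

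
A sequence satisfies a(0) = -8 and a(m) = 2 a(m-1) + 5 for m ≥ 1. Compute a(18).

The fixed point is 5/(1 - 2) = -5, so a(m) + 5 = 2(a(m-1) + 5).
Hence a(m) = -3·2^m - 5.
a(18) = -3·2^{18} - 5 = -3·262144 - 5 = -786437.

-786437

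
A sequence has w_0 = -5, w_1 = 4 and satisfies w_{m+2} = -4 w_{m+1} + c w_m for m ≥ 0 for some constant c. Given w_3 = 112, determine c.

2

w_2 = -16 - 5c
w_3 = 64 + 24c
So 64 + 24c = 112, giving c = 2.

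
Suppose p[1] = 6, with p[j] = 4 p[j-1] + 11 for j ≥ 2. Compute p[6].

9895

p[2] = 4(6) + 11 = 35
p[3] = 4(35) + 11 = 151
p[4] = 4(151) + 11 = 615
p[5] = 4(615) + 11 = 2471
p[6] = 4(2471) + 11 = 9895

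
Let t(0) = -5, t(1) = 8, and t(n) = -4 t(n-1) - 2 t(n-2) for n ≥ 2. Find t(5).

832

t(2) = -4(8) - 2(-5) = -22
t(3) = -4(-22) - 2(8) = 72
t(4) = -4(72) - 2(-22) = -244
t(5) = -4(-244) - 2(72) = 832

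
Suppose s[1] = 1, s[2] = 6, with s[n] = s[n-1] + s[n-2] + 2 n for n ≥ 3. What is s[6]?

89

s[3] = 6 + 1 + 6 = 13
s[4] = 13 + 6 + 8 = 27
s[5] = 27 + 13 + 10 = 50
s[6] = 50 + 27 + 12 = 89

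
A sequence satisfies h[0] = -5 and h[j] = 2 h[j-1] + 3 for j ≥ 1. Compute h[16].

-131075

The fixed point is 3/(1 - 2) = -3, so h[j] + 3 = 2(h[j-1] + 3).
Hence h[j] = -2·2^j - 3.
h[16] = -2·2^{16} - 3 = -2·65536 - 3 = -131075.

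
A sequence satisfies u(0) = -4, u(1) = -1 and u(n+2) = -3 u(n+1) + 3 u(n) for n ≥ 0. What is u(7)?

5319

u(2) = -3*(-1) + 3*(-4) = -9
u(3) = -3*(-9) + 3*(-1) = 24
u(4) = -3*24 + 3*(-9) = -99
u(5) = -3*(-99) + 3*24 = 369
u(6) = -3*369 + 3*(-99) = -1404
u(7) = -3*(-1404) + 3*369 = 5319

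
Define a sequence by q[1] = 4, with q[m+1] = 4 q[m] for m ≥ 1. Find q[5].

1024

q[2] = 4·4 = 16
q[3] = 4·16 = 64
q[4] = 4·64 = 256
q[5] = 4·256 = 1024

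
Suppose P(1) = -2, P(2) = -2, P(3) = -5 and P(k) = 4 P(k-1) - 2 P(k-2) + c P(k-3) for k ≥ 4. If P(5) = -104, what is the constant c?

5

P(4) = -16 - 2c
P(5) = -54 - 10c
So -54 - 10c = -104, giving c = 5.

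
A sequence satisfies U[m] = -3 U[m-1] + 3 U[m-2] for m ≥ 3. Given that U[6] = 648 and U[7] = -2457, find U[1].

Rearranging, U[m-2] = (U[m] + 3 U[m-1]) / 3.
U[5] = (-2457 + 3*648) / 3 = -513/3 = -171
U[4] = (648 + 3*(-171)) / 3 = 135/3 = 45
U[3] = (-171 + 3*45) / 3 = -36/3 = -12
U[2] = (45 + 3*(-12)) / 3 = 9/3 = 3
U[1] = (-12 + 3*3) / 3 = -3/3 = -1

-1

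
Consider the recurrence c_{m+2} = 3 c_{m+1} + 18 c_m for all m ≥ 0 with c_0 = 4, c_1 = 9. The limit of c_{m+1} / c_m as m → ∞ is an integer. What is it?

6

The characteristic equation is r^2 - 3r - 18 = 0, which factors as (r - 6)(r + 3) = 0.
So the roots are 6 and -3. Since |6| > |-3| and the coefficient of 6^m is non-zero, the ratio tends to 6.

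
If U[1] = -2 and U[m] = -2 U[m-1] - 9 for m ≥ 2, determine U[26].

-33554435

The fixed point is -9/(1 + 2) = -3, so U[m] + 3 = -2(U[m-1] + 3).
Hence U[m] = 1·(-2)^{m-1} - 3.
U[26] = 1·(-2)^{25} - 3 = 1·-33554432 - 3 = -33554435.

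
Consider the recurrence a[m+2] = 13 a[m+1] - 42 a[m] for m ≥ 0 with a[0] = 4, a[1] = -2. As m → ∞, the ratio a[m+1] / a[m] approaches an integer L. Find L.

The characteristic equation is r^2 - 13r + 42 = 0, which factors as (r - 7)(r - 6) = 0.
So the roots are 7 and 6. Since |7| > |6| and the coefficient of 7^m is non-zero, the ratio tends to 7.

7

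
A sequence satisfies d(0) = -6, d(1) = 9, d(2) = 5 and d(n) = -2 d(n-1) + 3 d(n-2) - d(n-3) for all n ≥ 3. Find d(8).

-4105

d(3) = -2*5 + 3*9 - (-6) = 23
d(4) = -2*23 + 3*5 - 9 = -40
d(5) = -2*(-40) + 3*23 - 5 = 144
d(6) = -2*144 + 3*(-40) - 23 = -431
d(7) = -2*(-431) + 3*144 - (-40) = 1334
d(8) = -2*1334 + 3*(-431) - 144 = -4105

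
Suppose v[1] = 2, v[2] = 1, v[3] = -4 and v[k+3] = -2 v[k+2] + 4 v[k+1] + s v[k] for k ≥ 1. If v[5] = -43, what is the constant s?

v[4] = 12 + 2s
v[5] = -40 - 3s
So -40 - 3s = -43, giving s = 1.

1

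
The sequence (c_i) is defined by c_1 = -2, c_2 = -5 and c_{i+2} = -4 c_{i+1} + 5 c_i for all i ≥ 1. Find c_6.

-1565

c_3 = -4*(-5) + 5*(-2) = 10
c_4 = -4*10 + 5*(-5) = -65
c_5 = -4*(-65) + 5*10 = 310
c_6 = -4*310 + 5*(-65) = -1565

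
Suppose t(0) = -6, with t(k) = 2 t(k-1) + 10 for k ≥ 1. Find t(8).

t(1) = 2*(-6) + 10 = -2
t(2) = 2*(-2) + 10 = 6
t(3) = 2*6 + 10 = 22
t(4) = 2*22 + 10 = 54
t(5) = 2*54 + 10 = 118
t(6) = 2*118 + 10 = 246
t(7) = 2*246 + 10 = 502
t(8) = 2*502 + 10 = 1014

1014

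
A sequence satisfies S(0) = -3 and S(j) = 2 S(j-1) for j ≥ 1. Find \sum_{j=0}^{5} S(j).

S(1) = 2*(-3) = -6
S(2) = 2*(-6) = -12
S(3) = 2*(-12) = -24
S(4) = 2*(-24) = -48
S(5) = 2*(-48) = -96
Sum = (-3) + (-6) + (-12) + (-24) + (-48) + (-96) = -189

-189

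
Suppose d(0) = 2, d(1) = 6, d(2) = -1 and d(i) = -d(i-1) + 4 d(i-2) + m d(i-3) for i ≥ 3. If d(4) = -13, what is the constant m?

4

d(3) = 25 + 2m
d(4) = -29 + 4m
So -29 + 4m = -13, giving m = 4.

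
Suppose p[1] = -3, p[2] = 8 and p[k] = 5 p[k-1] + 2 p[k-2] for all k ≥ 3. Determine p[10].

p[3] = 5(8) + 2(-3) = 34
p[4] = 5(34) + 2(8) = 186
p[5] = 5(186) + 2(34) = 998
p[6] = 5(998) + 2(186) = 5362
p[7] = 5(5362) + 2(998) = 28806
p[8] = 5(28806) + 2(5362) = 154754
p[9] = 5(154754) + 2(28806) = 831382
p[10] = 5(831382) + 2(154754) = 4466418

4466418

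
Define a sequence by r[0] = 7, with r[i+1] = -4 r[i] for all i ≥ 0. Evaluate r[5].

r[1] = -4·7 = -28
r[2] = -4·(-28) = 112
r[3] = -4·112 = -448
r[4] = -4·(-448) = 1792
r[5] = -4·1792 = -7168

-7168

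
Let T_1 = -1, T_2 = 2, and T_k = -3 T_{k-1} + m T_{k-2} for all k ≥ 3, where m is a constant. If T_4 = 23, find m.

1

T_3 = -6 - m
T_4 = 18 + 5m
So 18 + 5m = 23, giving m = 1.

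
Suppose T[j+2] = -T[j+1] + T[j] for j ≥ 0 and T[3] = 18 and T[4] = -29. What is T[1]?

Rearranging, T[j-2] = T[j] + T[j-1].
T[2] = -29 + 18 = -11
T[1] = 18 + (-11) = 7

7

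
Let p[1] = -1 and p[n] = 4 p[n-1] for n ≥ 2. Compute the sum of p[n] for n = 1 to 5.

p[2] = 4*(-1) = -4
p[3] = 4*(-4) = -16
p[4] = 4*(-16) = -64
p[5] = 4*(-64) = -256
Sum = (-1) + (-4) + (-16) + (-64) + (-256) = -341

-341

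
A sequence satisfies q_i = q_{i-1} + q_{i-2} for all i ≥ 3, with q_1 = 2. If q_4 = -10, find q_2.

-6

Let q_2 = v.
q_3 = 2 + v
q_4 = 2 + 2v
So 2 + 2v = -10, giving v = -6.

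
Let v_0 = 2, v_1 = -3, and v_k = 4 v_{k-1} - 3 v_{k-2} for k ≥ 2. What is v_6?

-1818

v_2 = 4(-3) - 3(2) = -18
v_3 = 4(-18) - 3(-3) = -63
v_4 = 4(-63) - 3(-18) = -198
v_5 = 4(-198) - 3(-63) = -603
v_6 = 4(-603) - 3(-198) = -1818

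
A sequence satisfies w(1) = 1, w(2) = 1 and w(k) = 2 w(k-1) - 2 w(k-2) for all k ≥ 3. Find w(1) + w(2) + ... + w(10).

w(3) = 2*1 - 2*1 = 0
w(4) = 2*0 - 2*1 = -2
w(5) = 2*(-2) - 2*0 = -4
w(6) = 2*(-4) - 2*(-2) = -4
w(7) = 2*(-4) - 2*(-4) = 0
w(8) = 2*0 - 2*(-4) = 8
w(9) = 2*8 - 2*0 = 16
w(10) = 2*16 - 2*8 = 16
Sum = 1 + 1 + 0 + (-2) + (-4) + (-4) + 0 + 8 + 16 + 16 = 32

32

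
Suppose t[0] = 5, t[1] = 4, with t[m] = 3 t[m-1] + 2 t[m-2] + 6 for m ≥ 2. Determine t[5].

1270

t[2] = 3·4 + 2·5 + 6 = 28
t[3] = 3·28 + 2·4 + 6 = 98
t[4] = 3·98 + 2·28 + 6 = 356
t[5] = 3·356 + 2·98 + 6 = 1270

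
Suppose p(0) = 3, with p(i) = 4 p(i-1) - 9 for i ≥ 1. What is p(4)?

3

p(1) = 4*3 - 9 = 3
p(2) = 4*3 - 9 = 3
p(3) = 4*3 - 9 = 3
p(4) = 4*3 - 9 = 3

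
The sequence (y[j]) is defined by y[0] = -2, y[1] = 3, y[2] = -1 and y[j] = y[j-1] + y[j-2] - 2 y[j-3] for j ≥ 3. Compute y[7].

y[3] = (-1) + 3 - 2*(-2) = 6
y[4] = 6 + (-1) - 2*3 = -1
y[5] = (-1) + 6 - 2*(-1) = 7
y[6] = 7 + (-1) - 2*6 = -6
y[7] = (-6) + 7 - 2*(-1) = 3

3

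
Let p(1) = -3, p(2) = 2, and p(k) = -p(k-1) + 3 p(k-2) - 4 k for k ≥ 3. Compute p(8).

770

p(3) = -2 + 3·(-3) - 12 = -23
p(4) = -(-23) + 3·2 - 16 = 13
p(5) = -13 + 3·(-23) - 20 = -102
p(6) = -(-102) + 3·13 - 24 = 117
p(7) = -117 + 3·(-102) - 28 = -451
p(8) = -(-451) + 3·117 - 32 = 770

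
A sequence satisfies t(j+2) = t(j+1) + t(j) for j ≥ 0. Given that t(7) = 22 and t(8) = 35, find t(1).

6

Rearranging, t(j-2) = t(j) - t(j-1).
t(6) = 35 - 22 = 13
t(5) = 22 - 13 = 9
t(4) = 13 - 9 = 4
t(3) = 9 - 4 = 5
t(2) = 4 - 5 = -1
t(1) = 5 - (-1) = 6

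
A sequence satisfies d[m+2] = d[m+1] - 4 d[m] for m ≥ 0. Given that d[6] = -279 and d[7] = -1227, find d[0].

Rearranging, d[m-2] = (d[m] - d[m-1]) / -4.
d[5] = (-1227 - (-279)) / -4 = -948/-4 = 237
d[4] = (-279 - 237) / -4 = -516/-4 = 129
d[3] = (237 - 129) / -4 = 108/-4 = -27
d[2] = (129 - (-27)) / -4 = 156/-4 = -39
d[1] = (-27 - (-39)) / -4 = 12/-4 = -3
d[0] = (-39 - (-3)) / -4 = -36/-4 = 9

9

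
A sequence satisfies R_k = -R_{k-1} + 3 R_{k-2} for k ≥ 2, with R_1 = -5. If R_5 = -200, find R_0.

5

Let R_0 = z.
R_2 = 5 + 3z
R_3 = -20 - 3z
R_4 = 35 + 12z
R_5 = -95 - 21z
So -95 - 21z = -200, giving z = 5.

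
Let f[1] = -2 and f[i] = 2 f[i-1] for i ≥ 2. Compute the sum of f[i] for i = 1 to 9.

-1022

f[2] = 2*(-2) = -4
f[3] = 2*(-4) = -8
f[4] = 2*(-8) = -16
f[5] = 2*(-16) = -32
f[6] = 2*(-32) = -64
f[7] = 2*(-64) = -128
f[8] = 2*(-128) = -256
f[9] = 2*(-256) = -512
Sum = (-2) + (-4) + (-8) + (-16) + (-32) + (-64) + (-128) + (-256) + (-512) = -1022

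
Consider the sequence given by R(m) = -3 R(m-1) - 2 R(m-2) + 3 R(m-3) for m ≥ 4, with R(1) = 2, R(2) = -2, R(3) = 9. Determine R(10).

1567

R(4) = -3·9 - 2·(-2) + 3·2 = -17
R(5) = -3·(-17) - 2·9 + 3·(-2) = 27
R(6) = -3·27 - 2·(-17) + 3·9 = -20
R(7) = -3·(-20) - 2·27 + 3·(-17) = -45
R(8) = -3·(-45) - 2·(-20) + 3·27 = 256
R(9) = -3·256 - 2·(-45) + 3·(-20) = -738
R(10) = -3·(-738) - 2·256 + 3·(-45) = 1567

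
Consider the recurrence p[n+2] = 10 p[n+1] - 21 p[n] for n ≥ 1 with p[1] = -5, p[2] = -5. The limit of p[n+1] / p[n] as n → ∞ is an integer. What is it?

The characteristic equation is r^2 - 10r + 21 = 0, which factors as (r - 7)(r - 3) = 0.
So the roots are 7 and 3. Since |7| > |3| and the coefficient of 7^n is non-zero, the ratio tends to 7.

7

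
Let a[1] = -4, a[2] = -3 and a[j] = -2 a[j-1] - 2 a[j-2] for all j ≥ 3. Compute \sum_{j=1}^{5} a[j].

a[3] = -2(-3) - 2(-4) = 14
a[4] = -2(14) - 2(-3) = -22
a[5] = -2(-22) - 2(14) = 16
Sum = (-4) + (-3) + 14 + (-22) + 16 = 1

1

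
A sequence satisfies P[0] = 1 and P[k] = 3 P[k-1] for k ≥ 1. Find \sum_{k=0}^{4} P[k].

121

P[1] = 3*1 = 3
P[2] = 3*3 = 9
P[3] = 3*9 = 27
P[4] = 3*27 = 81
Sum = 1 + 3 + 9 + 27 + 81 = 121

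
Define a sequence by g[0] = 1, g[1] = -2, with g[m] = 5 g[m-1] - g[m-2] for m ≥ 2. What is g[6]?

-5831

g[2] = 5*(-2) - 1 = -11
g[3] = 5*(-11) - (-2) = -53
g[4] = 5*(-53) - (-11) = -254
g[5] = 5*(-254) - (-53) = -1217
g[6] = 5*(-1217) - (-254) = -5831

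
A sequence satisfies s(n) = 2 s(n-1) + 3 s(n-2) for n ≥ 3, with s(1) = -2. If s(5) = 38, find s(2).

Let s(2) = x.
s(3) = -6 + 2x
s(4) = -12 + 7x
s(5) = -42 + 20x
So -42 + 20x = 38, giving x = 4.

4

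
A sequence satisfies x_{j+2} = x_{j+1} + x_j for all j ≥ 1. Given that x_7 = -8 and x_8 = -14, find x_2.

-6

Rearranging, x_{j-2} = x_j - x_{j-1}.
x_6 = -14 - (-8) = -6
x_5 = -8 - (-6) = -2
x_4 = -6 - (-2) = -4
x_3 = -2 - (-4) = 2
x_2 = -4 - 2 = -6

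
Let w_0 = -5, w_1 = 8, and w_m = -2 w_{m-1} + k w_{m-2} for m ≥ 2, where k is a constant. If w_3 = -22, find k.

w_2 = -16 - 5k
w_3 = 32 + 18k
So 32 + 18k = -22, giving k = -3.

-3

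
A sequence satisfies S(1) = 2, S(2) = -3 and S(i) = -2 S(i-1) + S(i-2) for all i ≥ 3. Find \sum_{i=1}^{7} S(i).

191

S(3) = -2·(-3) + 2 = 8
S(4) = -2·8 + (-3) = -19
S(5) = -2·(-19) + 8 = 46
S(6) = -2·46 + (-19) = -111
S(7) = -2·(-111) + 46 = 268
Sum = 2 + (-3) + 8 + (-19) + 46 + (-111) + 268 = 191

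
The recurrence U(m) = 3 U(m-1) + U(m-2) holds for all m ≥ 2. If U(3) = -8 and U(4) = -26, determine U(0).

Rearranging, U(m-2) = U(m) - 3 U(m-1).
U(2) = -26 - 3(-8) = -2
U(1) = -8 - 3(-2) = -2
U(0) = -2 - 3(-2) = 4

4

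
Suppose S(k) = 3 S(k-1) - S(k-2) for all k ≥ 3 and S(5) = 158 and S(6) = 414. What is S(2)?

Rearranging, S(k-2) = -(S(k) - 3 S(k-1)).
S(4) = -(414 - 3·158) = 60
S(3) = -(158 - 3·60) = 22
S(2) = -(60 - 3·22) = 6

6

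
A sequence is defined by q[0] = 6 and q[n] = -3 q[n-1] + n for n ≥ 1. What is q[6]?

q[1] = -3(6) + 1 = -17
q[2] = -3(-17) + 2 = 53
q[3] = -3(53) + 3 = -156
q[4] = -3(-156) + 4 = 472
q[5] = -3(472) + 5 = -1411
q[6] = -3(-1411) + 6 = 4239

4239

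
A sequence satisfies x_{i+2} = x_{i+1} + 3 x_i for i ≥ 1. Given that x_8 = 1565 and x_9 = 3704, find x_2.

Rearranging, x_{i-2} = (x_i - x_{i-1}) / 3.
x_7 = (3704 - 1565) / 3 = 2139/3 = 713
x_6 = (1565 - 713) / 3 = 852/3 = 284
x_5 = (713 - 284) / 3 = 429/3 = 143
x_4 = (284 - 143) / 3 = 141/3 = 47
x_3 = (143 - 47) / 3 = 96/3 = 32
x_2 = (47 - 32) / 3 = 15/3 = 5

5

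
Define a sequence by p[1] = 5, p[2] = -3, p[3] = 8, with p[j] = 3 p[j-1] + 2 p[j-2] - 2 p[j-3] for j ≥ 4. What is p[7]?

490

p[4] = 3(8) + 2(-3) - 2(5) = 8
p[5] = 3(8) + 2(8) - 2(-3) = 46
p[6] = 3(46) + 2(8) - 2(8) = 138
p[7] = 3(138) + 2(46) - 2(8) = 490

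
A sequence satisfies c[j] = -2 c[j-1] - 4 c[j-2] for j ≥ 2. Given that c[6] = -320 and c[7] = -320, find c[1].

Rearranging, c[j-2] = (c[j] + 2 c[j-1]) / -4.
c[5] = (-320 + 2(-320)) / -4 = -960/-4 = 240
c[4] = (-320 + 2(240)) / -4 = 160/-4 = -40
c[3] = (240 + 2(-40)) / -4 = 160/-4 = -40
c[2] = (-40 + 2(-40)) / -4 = -120/-4 = 30
c[1] = (-40 + 2(30)) / -4 = 20/-4 = -5

-5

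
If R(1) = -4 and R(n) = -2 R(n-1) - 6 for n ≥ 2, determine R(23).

The fixed point is -6/(1 + 2) = -2, so R(n) + 2 = -2(R(n-1) + 2).
Hence R(n) = -2·(-2)^{n-1} - 2.
R(23) = -2·(-2)^{22} - 2 = -2·4194304 - 2 = -8388610.

-8388610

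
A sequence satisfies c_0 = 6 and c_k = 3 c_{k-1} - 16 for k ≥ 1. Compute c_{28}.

-45753584909914

The fixed point is -16/(1 - 3) = 8, so c_k - 8 = 3(c_{k-1} - 8).
Hence c_k = -2·3^k + 8.
c_{28} = -2·3^{28} + 8 = -2·22876792454961 + 8 = -45753584909914.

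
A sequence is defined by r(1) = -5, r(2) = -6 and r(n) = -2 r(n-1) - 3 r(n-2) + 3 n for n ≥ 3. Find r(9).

r(3) = -2*(-6) - 3*(-5) + 9 = 36
r(4) = -2*36 - 3*(-6) + 12 = -42
r(5) = -2*(-42) - 3*36 + 15 = -9
r(6) = -2*(-9) - 3*(-42) + 18 = 162
r(7) = -2*162 - 3*(-9) + 21 = -276
r(8) = -2*(-276) - 3*162 + 24 = 90
r(9) = -2*90 - 3*(-276) + 27 = 675

675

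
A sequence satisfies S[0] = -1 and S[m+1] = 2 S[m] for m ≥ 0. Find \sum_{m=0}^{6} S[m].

-127

S[1] = 2·(-1) = -2
S[2] = 2·(-2) = -4
S[3] = 2·(-4) = -8
S[4] = 2·(-8) = -16
S[5] = 2·(-16) = -32
S[6] = 2·(-32) = -64
Sum = (-1) + (-2) + (-4) + (-8) + (-16) + (-32) + (-64) = -127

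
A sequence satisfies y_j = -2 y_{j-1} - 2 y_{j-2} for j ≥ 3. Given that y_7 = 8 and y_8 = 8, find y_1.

Rearranging, y_{j-2} = (y_j + 2 y_{j-1}) / -2.
y_6 = (8 + 2(8)) / -2 = 24/-2 = -12
y_5 = (8 + 2(-12)) / -2 = -16/-2 = 8
y_4 = (-12 + 2(8)) / -2 = 4/-2 = -2
y_3 = (8 + 2(-2)) / -2 = 4/-2 = -2
y_2 = (-2 + 2(-2)) / -2 = -6/-2 = 3
y_1 = (-2 + 2(3)) / -2 = 4/-2 = -2

-2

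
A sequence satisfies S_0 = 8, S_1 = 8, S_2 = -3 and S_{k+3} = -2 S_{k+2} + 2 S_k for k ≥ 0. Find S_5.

S_3 = -2*(-3) + 2*8 = 22
S_4 = -2*22 + 2*8 = -28
S_5 = -2*(-28) + 2*(-3) = 50

50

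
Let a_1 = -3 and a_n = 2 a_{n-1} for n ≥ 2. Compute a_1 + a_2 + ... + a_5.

-93

a_2 = 2*(-3) = -6
a_3 = 2*(-6) = -12
a_4 = 2*(-12) = -24
a_5 = 2*(-24) = -48
Sum = (-3) + (-6) + (-12) + (-24) + (-48) = -93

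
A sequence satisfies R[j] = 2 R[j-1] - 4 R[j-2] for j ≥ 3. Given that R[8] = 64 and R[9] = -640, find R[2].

1

Rearranging, R[j-2] = (R[j] - 2 R[j-1]) / -4.
R[7] = (-640 - 2·64) / -4 = -768/-4 = 192
R[6] = (64 - 2·192) / -4 = -320/-4 = 80
R[5] = (192 - 2·80) / -4 = 32/-4 = -8
R[4] = (80 - 2·(-8)) / -4 = 96/-4 = -24
R[3] = (-8 - 2·(-24)) / -4 = 40/-4 = -10
R[2] = (-24 - 2·(-10)) / -4 = -4/-4 = 1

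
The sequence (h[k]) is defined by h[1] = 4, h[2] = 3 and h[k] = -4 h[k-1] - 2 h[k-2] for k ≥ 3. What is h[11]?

-406592

h[3] = -4(3) - 2(4) = -20
h[4] = -4(-20) - 2(3) = 74
h[5] = -4(74) - 2(-20) = -256
h[6] = -4(-256) - 2(74) = 876
h[7] = -4(876) - 2(-256) = -2992
h[8] = -4(-2992) - 2(876) = 10216
h[9] = -4(10216) - 2(-2992) = -34880
h[10] = -4(-34880) - 2(10216) = 119088
h[11] = -4(119088) - 2(-34880) = -406592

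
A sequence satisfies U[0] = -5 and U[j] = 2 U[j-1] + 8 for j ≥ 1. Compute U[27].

The fixed point is 8/(1 - 2) = -8, so U[j] + 8 = 2(U[j-1] + 8).
Hence U[j] = 3·2^j - 8.
U[27] = 3·2^{27} - 8 = 3·134217728 - 8 = 402653176.

402653176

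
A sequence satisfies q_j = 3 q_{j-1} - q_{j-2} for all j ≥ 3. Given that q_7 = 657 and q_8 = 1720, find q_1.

Rearranging, q_{j-2} = -(q_j - 3 q_{j-1}).
q_6 = -(1720 - 3(657)) = 251
q_5 = -(657 - 3(251)) = 96
q_4 = -(251 - 3(96)) = 37
q_3 = -(96 - 3(37)) = 15
q_2 = -(37 - 3(15)) = 8
q_1 = -(15 - 3(8)) = 9

9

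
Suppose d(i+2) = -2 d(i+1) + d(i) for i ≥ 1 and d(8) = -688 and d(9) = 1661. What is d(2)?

Rearranging, d(i-2) = d(i) + 2 d(i-1).
d(7) = 1661 + 2(-688) = 285
d(6) = -688 + 2(285) = -118
d(5) = 285 + 2(-118) = 49
d(4) = -118 + 2(49) = -20
d(3) = 49 + 2(-20) = 9
d(2) = -20 + 2(9) = -2

-2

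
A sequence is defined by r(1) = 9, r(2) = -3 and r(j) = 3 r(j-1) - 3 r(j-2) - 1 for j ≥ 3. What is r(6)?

r(3) = 3*(-3) - 3*9 - 1 = -37
r(4) = 3*(-37) - 3*(-3) - 1 = -103
r(5) = 3*(-103) - 3*(-37) - 1 = -199
r(6) = 3*(-199) - 3*(-103) - 1 = -289

-289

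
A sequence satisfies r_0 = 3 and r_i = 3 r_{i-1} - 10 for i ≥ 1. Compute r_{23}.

The fixed point is -10/(1 - 3) = 5, so r_i - 5 = 3(r_{i-1} - 5).
Hence r_i = -2·3^i + 5.
r_{23} = -2·3^{23} + 5 = -2·94143178827 + 5 = -188286357649.

-188286357649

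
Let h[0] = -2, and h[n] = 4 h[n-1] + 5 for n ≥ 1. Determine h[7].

h[1] = 4·(-2) + 5 = -3
h[2] = 4·(-3) + 5 = -7
h[3] = 4·(-7) + 5 = -23
h[4] = 4·(-23) + 5 = -87
h[5] = 4·(-87) + 5 = -343
h[6] = 4·(-343) + 5 = -1367
h[7] = 4·(-1367) + 5 = -5463

-5463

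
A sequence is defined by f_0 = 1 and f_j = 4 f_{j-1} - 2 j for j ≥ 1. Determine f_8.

7288

f_1 = 4(1) - 2 = 2
f_2 = 4(2) - 4 = 4
f_3 = 4(4) - 6 = 10
f_4 = 4(10) - 8 = 32
f_5 = 4(32) - 10 = 118
f_6 = 4(118) - 12 = 460
f_7 = 4(460) - 14 = 1826
f_8 = 4(1826) - 16 = 7288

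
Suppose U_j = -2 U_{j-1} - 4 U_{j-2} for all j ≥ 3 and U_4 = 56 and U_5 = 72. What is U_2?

9

Rearranging, U_{j-2} = (U_j + 2 U_{j-1}) / -4.
U_3 = (72 + 2*56) / -4 = 184/-4 = -46
U_2 = (56 + 2*(-46)) / -4 = -36/-4 = 9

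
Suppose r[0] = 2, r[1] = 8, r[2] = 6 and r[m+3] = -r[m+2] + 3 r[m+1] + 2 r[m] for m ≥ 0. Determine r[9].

r[3] = -6 + 3·8 + 2·2 = 22
r[4] = -22 + 3·6 + 2·8 = 12
r[5] = -12 + 3·22 + 2·6 = 66
r[6] = -66 + 3·12 + 2·22 = 14
r[7] = -14 + 3·66 + 2·12 = 208
r[8] = -208 + 3·14 + 2·66 = -34
r[9] = -(-34) + 3·208 + 2·14 = 686

686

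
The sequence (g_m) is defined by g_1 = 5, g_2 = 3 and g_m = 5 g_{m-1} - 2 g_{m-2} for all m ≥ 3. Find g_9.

36725

g_3 = 5(3) - 2(5) = 5
g_4 = 5(5) - 2(3) = 19
g_5 = 5(19) - 2(5) = 85
g_6 = 5(85) - 2(19) = 387
g_7 = 5(387) - 2(85) = 1765
g_8 = 5(1765) - 2(387) = 8051
g_9 = 5(8051) - 2(1765) = 36725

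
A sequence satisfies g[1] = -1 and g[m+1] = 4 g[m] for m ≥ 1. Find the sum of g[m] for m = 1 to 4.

g[2] = 4*(-1) = -4
g[3] = 4*(-4) = -16
g[4] = 4*(-16) = -64
Sum = (-1) + (-4) + (-16) + (-64) = -85

-85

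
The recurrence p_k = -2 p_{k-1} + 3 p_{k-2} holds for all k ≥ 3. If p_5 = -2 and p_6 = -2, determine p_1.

Rearranging, p_{k-2} = (p_k + 2 p_{k-1}) / 3.
p_4 = (-2 + 2·(-2)) / 3 = -6/3 = -2
p_3 = (-2 + 2·(-2)) / 3 = -6/3 = -2
p_2 = (-2 + 2·(-2)) / 3 = -6/3 = -2
p_1 = (-2 + 2·(-2)) / 3 = -6/3 = -2

-2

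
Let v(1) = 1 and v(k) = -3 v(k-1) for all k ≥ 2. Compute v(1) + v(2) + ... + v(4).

-20

v(2) = -3*1 = -3
v(3) = -3*(-3) = 9
v(4) = -3*9 = -27
Sum = 1 + (-3) + 9 + (-27) = -20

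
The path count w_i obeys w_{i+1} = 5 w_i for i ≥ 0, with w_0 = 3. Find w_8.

w_1 = 5·3 = 15
w_2 = 5·15 = 75
w_3 = 5·75 = 375
w_4 = 5·375 = 1875
w_5 = 5·1875 = 9375
w_6 = 5·9375 = 46875
w_7 = 5·46875 = 234375
w_8 = 5·234375 = 1171875

1171875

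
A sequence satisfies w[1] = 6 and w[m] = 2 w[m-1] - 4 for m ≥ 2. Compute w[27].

The fixed point is -4/(1 - 2) = 4, so w[m] - 4 = 2(w[m-1] - 4).
Hence w[m] = 2·2^{m-1} + 4.
w[27] = 2·2^{26} + 4 = 2·67108864 + 4 = 134217732.

134217732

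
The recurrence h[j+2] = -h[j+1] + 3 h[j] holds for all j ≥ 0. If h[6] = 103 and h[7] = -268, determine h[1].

Rearranging, h[j-2] = (h[j] + h[j-1]) / 3.
h[5] = (-268 + 103) / 3 = -165/3 = -55
h[4] = (103 + (-55)) / 3 = 48/3 = 16
h[3] = (-55 + 16) / 3 = -39/3 = -13
h[2] = (16 + (-13)) / 3 = 3/3 = 1
h[1] = (-13 + 1) / 3 = -12/3 = -4

-4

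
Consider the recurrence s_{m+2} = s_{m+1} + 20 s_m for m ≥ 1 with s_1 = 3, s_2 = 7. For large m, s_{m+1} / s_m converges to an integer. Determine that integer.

5

The characteristic equation is r^2 - r - 20 = 0, which factors as (r - 5)(r + 4) = 0.
So the roots are 5 and -4. Since |5| > |-4| and the coefficient of 5^m is non-zero, the ratio tends to 5.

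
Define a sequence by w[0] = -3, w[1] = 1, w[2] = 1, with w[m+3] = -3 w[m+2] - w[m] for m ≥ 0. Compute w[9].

183

w[3] = -3·1 - (-3) = 0
w[4] = -3·0 - 1 = -1
w[5] = -3·(-1) - 1 = 2
w[6] = -3·2 - 0 = -6
w[7] = -3·(-6) - (-1) = 19
w[8] = -3·19 - 2 = -59
w[9] = -3·(-59) - (-6) = 183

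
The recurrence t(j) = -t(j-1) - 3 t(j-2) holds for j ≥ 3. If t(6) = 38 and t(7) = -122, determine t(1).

Rearranging, t(j-2) = (t(j) + t(j-1)) / -3.
t(5) = (-122 + 38) / -3 = -84/-3 = 28
t(4) = (38 + 28) / -3 = 66/-3 = -22
t(3) = (28 + (-22)) / -3 = 6/-3 = -2
t(2) = (-22 + (-2)) / -3 = -24/-3 = 8
t(1) = (-2 + 8) / -3 = 6/-3 = -2

-2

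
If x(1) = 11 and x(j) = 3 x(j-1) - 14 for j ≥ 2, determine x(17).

The fixed point is -14/(1 - 3) = 7, so x(j) - 7 = 3(x(j-1) - 7).
Hence x(j) = 4·3^{j-1} + 7.
x(17) = 4·3^{16} + 7 = 4·43046721 + 7 = 172186891.

172186891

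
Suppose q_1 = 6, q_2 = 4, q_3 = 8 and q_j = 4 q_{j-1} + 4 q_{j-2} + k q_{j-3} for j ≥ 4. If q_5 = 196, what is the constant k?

q_4 = 48 + 6k
q_5 = 224 + 28k
So 224 + 28k = 196, giving k = -1.

-1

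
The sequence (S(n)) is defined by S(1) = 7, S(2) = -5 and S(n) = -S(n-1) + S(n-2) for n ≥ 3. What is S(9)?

196

S(3) = -(-5) + 7 = 12
S(4) = -12 + (-5) = -17
S(5) = -(-17) + 12 = 29
S(6) = -29 + (-17) = -46
S(7) = -(-46) + 29 = 75
S(8) = -75 + (-46) = -121
S(9) = -(-121) + 75 = 196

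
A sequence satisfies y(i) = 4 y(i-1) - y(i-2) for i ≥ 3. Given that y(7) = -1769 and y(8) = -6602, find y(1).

1

Rearranging, y(i-2) = -(y(i) - 4 y(i-1)).
y(6) = -(-6602 - 4(-1769)) = -474
y(5) = -(-1769 - 4(-474)) = -127
y(4) = -(-474 - 4(-127)) = -34
y(3) = -(-127 - 4(-34)) = -9
y(2) = -(-34 - 4(-9)) = -2
y(1) = -(-9 - 4(-2)) = 1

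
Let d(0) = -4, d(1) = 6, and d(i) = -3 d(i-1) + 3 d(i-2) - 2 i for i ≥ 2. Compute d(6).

d(2) = -3·6 + 3·(-4) - 4 = -34
d(3) = -3·(-34) + 3·6 - 6 = 114
d(4) = -3·114 + 3·(-34) - 8 = -452
d(5) = -3·(-452) + 3·114 - 10 = 1688
d(6) = -3·1688 + 3·(-452) - 12 = -6432

-6432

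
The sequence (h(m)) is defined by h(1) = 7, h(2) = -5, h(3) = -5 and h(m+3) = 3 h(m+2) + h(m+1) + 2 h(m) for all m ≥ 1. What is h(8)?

h(4) = 3(-5) + (-5) + 2(7) = -6
h(5) = 3(-6) + (-5) + 2(-5) = -33
h(6) = 3(-33) + (-6) + 2(-5) = -115
h(7) = 3(-115) + (-33) + 2(-6) = -390
h(8) = 3(-390) + (-115) + 2(-33) = -1351

-1351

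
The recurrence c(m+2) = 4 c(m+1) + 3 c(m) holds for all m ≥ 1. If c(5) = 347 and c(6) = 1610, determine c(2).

2

Rearranging, c(m-2) = (c(m) - 4 c(m-1)) / 3.
c(4) = (1610 - 4·347) / 3 = 222/3 = 74
c(3) = (347 - 4·74) / 3 = 51/3 = 17
c(2) = (74 - 4·17) / 3 = 6/3 = 2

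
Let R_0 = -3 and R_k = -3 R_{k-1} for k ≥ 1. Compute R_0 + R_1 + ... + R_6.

-1641

R_1 = -3(-3) = 9
R_2 = -3(9) = -27
R_3 = -3(-27) = 81
R_4 = -3(81) = -243
R_5 = -3(-243) = 729
R_6 = -3(729) = -2187
Sum = (-3) + 9 + (-27) + 81 + (-243) + 729 + (-2187) = -1641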